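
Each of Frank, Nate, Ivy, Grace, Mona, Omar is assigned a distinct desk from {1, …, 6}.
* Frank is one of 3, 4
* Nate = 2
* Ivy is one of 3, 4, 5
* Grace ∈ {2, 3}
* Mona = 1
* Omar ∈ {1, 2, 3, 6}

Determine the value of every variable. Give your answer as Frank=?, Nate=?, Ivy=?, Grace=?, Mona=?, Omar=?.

Frank=4, Nate=2, Ivy=5, Grace=3, Mona=1, Omar=6

Nate must be 2 (only option left). Strike 2 from Grace, Omar.
That leaves Grace = 3. Eliminate 3 elsewhere: Frank, Ivy, Omar.
Mona must be 1 (only option left). Remove 1 from Omar.
Omar must be 6 (only option left).
Frank must be 4 (only option left). Remove 4 from Ivy.
Ivy's domain is down to {5}, so Ivy = 5.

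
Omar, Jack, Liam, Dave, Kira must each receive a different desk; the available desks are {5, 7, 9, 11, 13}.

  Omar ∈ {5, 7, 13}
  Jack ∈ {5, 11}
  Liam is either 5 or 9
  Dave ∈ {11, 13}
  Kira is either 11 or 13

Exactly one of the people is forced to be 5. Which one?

Jack

The 5 variables draw from only 5 values {5, 7, 9, 11, 13}, so each is used; only Omar can be 7, hence Omar = 7.
The 4 still-open variables together cover exactly {5, 9, 11, 13} — 4 values for 4 variables — and 9 appears only in Liam's list, so Liam = 9.
The 3 still-open variables together cover exactly {5, 11, 13} — 3 values for 3 variables — and 5 appears only in Jack's list, so Jack = 5.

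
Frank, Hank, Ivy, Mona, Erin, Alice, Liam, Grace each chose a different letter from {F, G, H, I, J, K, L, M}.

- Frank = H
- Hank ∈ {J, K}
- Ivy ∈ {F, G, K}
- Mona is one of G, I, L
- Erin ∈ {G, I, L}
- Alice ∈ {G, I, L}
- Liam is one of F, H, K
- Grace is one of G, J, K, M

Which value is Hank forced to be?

J

Frank's domain is down to {H}, so Frank = H. Eliminate H elsewhere: Liam.
Among the 7 still-open variables, M fits only Grace (and all 7 values in {F, G, I, J, K, L, M} must be used), so Grace = M.
The 6 still-open variables together cover exactly {F, G, I, J, K, L} — 6 values for 6 variables — and J appears only in Hank's list, so Hank = J.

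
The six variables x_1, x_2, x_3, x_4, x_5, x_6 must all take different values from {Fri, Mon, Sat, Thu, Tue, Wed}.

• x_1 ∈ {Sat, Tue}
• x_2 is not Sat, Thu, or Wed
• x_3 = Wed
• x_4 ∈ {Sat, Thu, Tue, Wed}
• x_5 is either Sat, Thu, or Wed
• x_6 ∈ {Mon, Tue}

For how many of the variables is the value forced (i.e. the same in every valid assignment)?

x_3 must be Wed (only option left). Eliminate Wed elsewhere: x_4, x_5.
The 5 still-open variables draw from only 5 values {Fri, Mon, Sat, Thu, Tue}, so each is used; only x_2 can be Fri, hence x_2 = Fri.
The 4 still-open variables together cover exactly {Mon, Sat, Thu, Tue} — 4 values for 4 variables — and Mon appears only in x_6's list, so x_6 = Mon.
Determined: x_2=Fri, x_3=Wed, x_6=Mon. The other variables each still have more than one consistent value. That makes 3.

3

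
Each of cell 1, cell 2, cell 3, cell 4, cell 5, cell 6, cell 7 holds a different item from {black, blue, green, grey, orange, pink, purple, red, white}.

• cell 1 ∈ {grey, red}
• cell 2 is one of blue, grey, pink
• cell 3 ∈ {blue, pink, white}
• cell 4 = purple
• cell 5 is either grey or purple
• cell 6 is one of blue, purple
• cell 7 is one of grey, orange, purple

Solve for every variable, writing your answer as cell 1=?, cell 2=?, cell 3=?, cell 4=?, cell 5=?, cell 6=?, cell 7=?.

cell 1=red, cell 2=pink, cell 3=white, cell 4=purple, cell 5=grey, cell 6=blue, cell 7=orange

cell 4 must be purple (only option left). So cell 5, cell 6, cell 7 can't be purple.
cell 5's domain is down to {grey}, so cell 5 = grey. So cell 1, cell 2, cell 7 can't be grey.
cell 6 has just one choice, so cell 6 = blue. Strike blue from cell 2, cell 3.
That leaves cell 7 = orange.
cell 1's domain is down to {red}, so cell 1 = red.
cell 2 must be pink (only option left). Strike pink from cell 3.
That leaves cell 3 = white.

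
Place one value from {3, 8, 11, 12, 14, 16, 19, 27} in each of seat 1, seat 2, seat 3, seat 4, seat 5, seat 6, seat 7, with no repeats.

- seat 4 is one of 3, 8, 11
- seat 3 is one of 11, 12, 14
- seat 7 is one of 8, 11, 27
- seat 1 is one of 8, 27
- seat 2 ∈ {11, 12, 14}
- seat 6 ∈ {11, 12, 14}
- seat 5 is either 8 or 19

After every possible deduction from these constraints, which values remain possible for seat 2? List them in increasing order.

11, 12, 14

The 7 variables together cover exactly {3, 8, 11, 12, 14, 19, 27} — 7 values for 7 variables — and 3 appears only in seat 4's list, so seat 4 = 3.
The 6 still-open variables draw from only 6 values {8, 11, 12, 14, 19, 27}, so each is used; only seat 5 can be 19, hence seat 5 = 19.
seat 2, seat 3, seat 6 between them cover only {11, 12, 14} — a naked triple. Remove those values from seat 7.
No further eliminations apply; seat 2 can still be any of 11, 12, 14.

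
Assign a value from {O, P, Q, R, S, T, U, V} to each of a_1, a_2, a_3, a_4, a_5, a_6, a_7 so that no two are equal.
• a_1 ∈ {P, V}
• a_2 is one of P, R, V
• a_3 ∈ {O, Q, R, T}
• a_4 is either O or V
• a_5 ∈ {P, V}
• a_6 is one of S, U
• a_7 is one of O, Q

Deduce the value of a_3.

T

The 2 variables a_1 and a_5 are confined to {P, V}, which locks those values in; drop them from a_2, a_4.
That leaves a_2 = R. Strike R from a_3.
a_4 must be O (only option left). So a_3, a_7 can't be O.
That leaves a_7 = Q. Eliminate Q elsewhere: a_3.
So a_3 = T.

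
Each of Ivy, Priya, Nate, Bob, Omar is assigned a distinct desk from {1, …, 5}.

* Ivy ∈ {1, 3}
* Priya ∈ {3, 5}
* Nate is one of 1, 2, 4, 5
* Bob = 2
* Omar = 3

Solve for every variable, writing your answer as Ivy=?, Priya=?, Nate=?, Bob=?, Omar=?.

Bob's domain is down to {2}, so Bob = 2. Remove 2 from Nate.
That leaves Omar = 3. Remove 3 from Ivy, Priya.
Ivy's domain is down to {1}, so Ivy = 1. Strike 1 from Nate.
Priya's domain is down to {5}, so Priya = 5. So Nate can't be 5.
Nate's domain is down to {4}, so Nate = 4.

Ivy=1, Priya=5, Nate=4, Bob=2, Omar=3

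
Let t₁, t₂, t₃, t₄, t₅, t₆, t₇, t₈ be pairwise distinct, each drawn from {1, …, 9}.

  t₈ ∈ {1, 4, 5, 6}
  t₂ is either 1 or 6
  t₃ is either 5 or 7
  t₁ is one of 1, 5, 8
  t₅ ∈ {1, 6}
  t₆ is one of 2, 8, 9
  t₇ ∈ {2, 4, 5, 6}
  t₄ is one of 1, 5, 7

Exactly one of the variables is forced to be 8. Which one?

t₁

The 8 variables draw from only 8 values {1, 2, 4, 5, 6, 7, 8, 9}, so each is used; only t₆ can be 9, hence t₆ = 9.
The 7 still-open variables together cover exactly {1, 2, 4, 5, 6, 7, 8} — 7 values for 7 variables — and 2 appears only in t₇'s list, so t₇ = 2.
Among the 6 still-open variables, 4 fits only t₈ (and all 6 values in {1, 4, 5, 6, 7, 8} must be used), so t₈ = 4.
The 5 still-open variables together cover exactly {1, 5, 6, 7, 8} — 5 values for 5 variables — and 8 appears only in t₁'s list, so t₁ = 8.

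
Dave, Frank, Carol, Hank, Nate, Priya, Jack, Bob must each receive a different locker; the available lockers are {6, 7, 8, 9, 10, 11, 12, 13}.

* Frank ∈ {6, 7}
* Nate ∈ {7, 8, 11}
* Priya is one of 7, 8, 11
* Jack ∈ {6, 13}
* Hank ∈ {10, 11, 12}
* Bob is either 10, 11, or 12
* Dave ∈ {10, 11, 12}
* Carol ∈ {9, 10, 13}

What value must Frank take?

The 8 variables draw from only 8 values {6, 7, 8, 9, 10, 11, 12, 13}, so each is used; only Carol can be 9, hence Carol = 9.
The 7 still-open variables draw from only 7 values {6, 7, 8, 10, 11, 12, 13}, so each is used; only Jack can be 13, hence Jack = 13.
The 6 still-open variables draw from only 6 values {6, 7, 8, 10, 11, 12}, so each is used; only Frank can be 6, hence Frank = 6.

6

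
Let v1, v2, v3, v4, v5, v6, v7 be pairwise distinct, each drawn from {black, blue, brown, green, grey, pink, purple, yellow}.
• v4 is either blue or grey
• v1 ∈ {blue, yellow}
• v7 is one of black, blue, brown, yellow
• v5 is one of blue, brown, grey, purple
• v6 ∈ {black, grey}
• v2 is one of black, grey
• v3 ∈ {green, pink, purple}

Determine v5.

purple

The 2 variables v2 and v6 are confined to {black, grey}, which locks those values in; drop them from v4, v5, v7.
v4 has just one choice, so v4 = blue. Strike blue from v1, v5, v7.
v1 must be yellow (only option left). So v7 can't be yellow.
That leaves v7 = brown. Eliminate brown elsewhere: v5.
So v5 = purple.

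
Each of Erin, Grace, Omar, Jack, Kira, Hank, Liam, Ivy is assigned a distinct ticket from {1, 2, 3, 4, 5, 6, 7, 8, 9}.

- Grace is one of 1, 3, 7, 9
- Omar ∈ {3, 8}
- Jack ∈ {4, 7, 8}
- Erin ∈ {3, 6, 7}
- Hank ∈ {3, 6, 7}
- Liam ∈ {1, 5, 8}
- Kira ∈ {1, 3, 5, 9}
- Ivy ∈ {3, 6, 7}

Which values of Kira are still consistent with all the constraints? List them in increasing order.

The 8 variables draw from only 8 values {1, 3, 4, 5, 6, 7, 8, 9}, so each is used; only Jack can be 4, hence Jack = 4.
Erin, Hank, Ivy share exactly the 3 values {3, 6, 7}; by pigeonhole those values go to them, so strike 3, 6, 7 from Grace, Omar, Kira.
Omar has just one choice, so Omar = 8. Eliminate 8 elsewhere: Liam.
No further eliminations apply; Kira can still be any of 1, 5, 9.

1, 5, 9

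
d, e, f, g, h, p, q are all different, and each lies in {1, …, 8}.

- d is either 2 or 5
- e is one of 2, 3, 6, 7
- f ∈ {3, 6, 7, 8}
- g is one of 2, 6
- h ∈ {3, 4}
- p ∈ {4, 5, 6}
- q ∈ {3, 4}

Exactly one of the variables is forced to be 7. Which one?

The 7 variables together cover exactly {2, 3, 4, 5, 6, 7, 8} — 7 values for 7 variables — and 8 appears only in f's list, so f = 8.
The 6 still-open variables together cover exactly {2, 3, 4, 5, 6, 7} — 6 values for 6 variables — and 7 appears only in e's list, so e = 7.

e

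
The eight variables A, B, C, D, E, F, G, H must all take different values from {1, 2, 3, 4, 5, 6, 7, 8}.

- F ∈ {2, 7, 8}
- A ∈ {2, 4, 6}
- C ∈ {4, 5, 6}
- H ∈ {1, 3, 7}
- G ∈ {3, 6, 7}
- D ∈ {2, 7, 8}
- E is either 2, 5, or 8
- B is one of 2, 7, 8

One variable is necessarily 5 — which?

E

The 8 variables together cover exactly {1, 2, 3, 4, 5, 6, 7, 8} — 8 values for 8 variables — and 1 appears only in H's list, so H = 1.
Among the 7 still-open variables, 3 fits only G (and all 7 values in {2, 3, 4, 5, 6, 7, 8} must be used), so G = 3.
The 3 variables B, D, F are confined to {2, 7, 8}, which locks those values in; drop them from A, E.
So 5 goes to E.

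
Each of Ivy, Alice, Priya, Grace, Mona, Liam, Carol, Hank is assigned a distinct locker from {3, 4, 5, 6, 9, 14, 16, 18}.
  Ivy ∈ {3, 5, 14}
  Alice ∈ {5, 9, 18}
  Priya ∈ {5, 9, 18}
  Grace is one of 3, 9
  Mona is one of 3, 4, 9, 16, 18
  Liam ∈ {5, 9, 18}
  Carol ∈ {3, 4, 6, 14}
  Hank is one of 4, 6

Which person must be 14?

Ivy

Among the 8 variables, 16 fits only Mona (and all 8 values in {3, 4, 5, 6, 9, 14, 16, 18} must be used), so Mona = 16.
Alice, Priya, Liam share exactly the 3 values {5, 9, 18}; by pigeonhole those values go to them, so strike 5, 9, 18 from Ivy, Grace.
Grace must be 3 (only option left). Remove 3 from Ivy, Carol.
So 14 goes to Ivy.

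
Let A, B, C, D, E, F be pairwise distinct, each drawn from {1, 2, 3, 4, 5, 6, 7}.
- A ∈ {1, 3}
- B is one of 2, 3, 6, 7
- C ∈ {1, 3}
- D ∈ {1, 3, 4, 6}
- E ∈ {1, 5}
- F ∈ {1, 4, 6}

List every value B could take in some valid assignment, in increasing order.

2, 7

A and C share exactly the 2 values {1, 3}; by pigeonhole those values go to them, so strike 1, 3 from B, D, E, F.
E has just one choice, so E = 5.
D and F between them cover only {4, 6} — a naked pair. Remove those values from B.
No further eliminations apply; B can still be any of 2, 7.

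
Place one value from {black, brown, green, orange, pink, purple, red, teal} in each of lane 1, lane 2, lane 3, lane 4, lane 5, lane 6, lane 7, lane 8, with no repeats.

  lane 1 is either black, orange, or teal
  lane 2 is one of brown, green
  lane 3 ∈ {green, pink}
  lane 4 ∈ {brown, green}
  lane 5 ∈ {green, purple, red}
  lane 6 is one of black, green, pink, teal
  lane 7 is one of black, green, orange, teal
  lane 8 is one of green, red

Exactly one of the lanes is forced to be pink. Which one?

lane 3

The 8 variables together cover exactly {black, brown, green, orange, pink, purple, red, teal} — 8 values for 8 variables — and purple appears only in lane 5's list, so lane 5 = purple.
Among the 7 still-open variables, red fits only lane 8 (and all 7 values in {black, brown, green, orange, pink, red, teal} must be used), so lane 8 = red.
lane 2 and lane 4 between them cover only {brown, green} — a naked pair. Remove those values from lane 3, lane 6, lane 7.
So pink goes to lane 3.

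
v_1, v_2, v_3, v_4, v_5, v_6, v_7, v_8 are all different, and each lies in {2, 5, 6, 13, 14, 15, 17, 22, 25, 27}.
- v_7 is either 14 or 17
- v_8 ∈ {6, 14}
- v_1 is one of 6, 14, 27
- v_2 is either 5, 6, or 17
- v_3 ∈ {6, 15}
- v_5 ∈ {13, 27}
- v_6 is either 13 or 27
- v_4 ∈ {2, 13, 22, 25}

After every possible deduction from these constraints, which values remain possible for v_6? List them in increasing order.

The 2 variables v_5 and v_6 are confined to {13, 27}, which locks those values in; drop them from v_1, v_4.
v_1 and v_8 between them cover only {6, 14} — a naked pair. Remove those values from v_2, v_3, v_7.
That leaves v_3 = 15.
That leaves v_7 = 17. So v_2 can't be 17.
v_2 has just one choice, so v_2 = 5.
No further eliminations apply; v_6 can still be any of 13, 27.

13, 27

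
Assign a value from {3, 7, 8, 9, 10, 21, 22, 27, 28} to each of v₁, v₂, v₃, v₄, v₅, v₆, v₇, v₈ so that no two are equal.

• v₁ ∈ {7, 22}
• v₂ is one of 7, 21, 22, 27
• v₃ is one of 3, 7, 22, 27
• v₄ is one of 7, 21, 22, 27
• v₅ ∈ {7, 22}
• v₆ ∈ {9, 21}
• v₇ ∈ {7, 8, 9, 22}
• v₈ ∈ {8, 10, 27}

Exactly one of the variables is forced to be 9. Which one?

v₆

Among the 8 variables, 3 fits only v₃ (and all 8 values in {3, 7, 8, 9, 10, 21, 22, 27} must be used), so v₃ = 3.
Among the 7 still-open variables, 10 fits only v₈ (and all 7 values in {7, 8, 9, 10, 21, 22, 27} must be used), so v₈ = 10.
The 6 still-open variables together cover exactly {7, 8, 9, 21, 22, 27} — 6 values for 6 variables — and 8 appears only in v₇'s list, so v₇ = 8.
Among the 5 still-open variables, 9 fits only v₆ (and all 5 values in {7, 9, 21, 22, 27} must be used), so v₆ = 9.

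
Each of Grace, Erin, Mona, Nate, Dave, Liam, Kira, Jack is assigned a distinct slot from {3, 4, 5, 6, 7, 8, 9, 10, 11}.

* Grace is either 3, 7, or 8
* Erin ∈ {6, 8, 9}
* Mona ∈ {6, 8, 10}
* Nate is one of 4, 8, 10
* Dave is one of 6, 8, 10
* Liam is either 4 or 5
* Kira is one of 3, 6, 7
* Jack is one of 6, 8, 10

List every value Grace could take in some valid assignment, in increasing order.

3, 7

Among the 8 variables, 5 fits only Liam (and all 8 values in {3, 4, 5, 6, 7, 8, 9, 10} must be used), so Liam = 5.
The 7 still-open variables together cover exactly {3, 4, 6, 7, 8, 9, 10} — 7 values for 7 variables — and 4 appears only in Nate's list, so Nate = 4.
The 6 still-open variables draw from only 6 values {3, 6, 7, 8, 9, 10}, so each is used; only Erin can be 9, hence Erin = 9.
Mona, Dave, Jack share exactly the 3 values {6, 8, 10}; by pigeonhole those values go to them, so strike 6, 8, 10 from Grace, Kira.
No further eliminations apply; Grace can still be any of 3, 7.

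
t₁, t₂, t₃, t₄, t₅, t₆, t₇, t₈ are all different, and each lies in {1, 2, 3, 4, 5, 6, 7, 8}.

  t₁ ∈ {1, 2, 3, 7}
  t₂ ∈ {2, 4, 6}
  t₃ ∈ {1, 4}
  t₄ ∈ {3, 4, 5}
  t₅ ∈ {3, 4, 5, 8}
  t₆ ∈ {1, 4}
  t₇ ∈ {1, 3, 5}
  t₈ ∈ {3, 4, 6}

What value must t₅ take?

The 8 variables together cover exactly {1, 2, 3, 4, 5, 6, 7, 8} — 8 values for 8 variables — and 7 appears only in t₁'s list, so t₁ = 7.
The 7 still-open variables together cover exactly {1, 2, 3, 4, 5, 6, 8} — 7 values for 7 variables — and 2 appears only in t₂'s list, so t₂ = 2.
The 6 still-open variables draw from only 6 values {1, 3, 4, 5, 6, 8}, so each is used; only t₈ can be 6, hence t₈ = 6.
Among the 5 still-open variables, 8 fits only t₅ (and all 5 values in {1, 3, 4, 5, 8} must be used), so t₅ = 8.

8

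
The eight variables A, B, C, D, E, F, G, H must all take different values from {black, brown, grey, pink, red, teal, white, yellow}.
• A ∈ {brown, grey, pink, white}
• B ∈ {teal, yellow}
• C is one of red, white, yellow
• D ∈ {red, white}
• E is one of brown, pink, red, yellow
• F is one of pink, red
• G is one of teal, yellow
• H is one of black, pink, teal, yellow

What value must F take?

The 8 variables together cover exactly {black, brown, grey, pink, red, teal, white, yellow} — 8 values for 8 variables — and black appears only in H's list, so H = black.
The 7 still-open variables together cover exactly {brown, grey, pink, red, teal, white, yellow} — 7 values for 7 variables — and grey appears only in A's list, so A = grey.
Among the 6 still-open variables, brown fits only E (and all 6 values in {brown, pink, red, teal, white, yellow} must be used), so E = brown.
Among the 5 still-open variables, pink fits only F (and all 5 values in {pink, red, teal, white, yellow} must be used), so F = pink.

pink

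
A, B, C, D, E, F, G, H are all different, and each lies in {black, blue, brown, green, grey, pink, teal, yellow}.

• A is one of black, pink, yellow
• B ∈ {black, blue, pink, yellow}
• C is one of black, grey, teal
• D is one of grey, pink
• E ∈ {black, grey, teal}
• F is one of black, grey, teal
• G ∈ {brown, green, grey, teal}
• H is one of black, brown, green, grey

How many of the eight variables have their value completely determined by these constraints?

Among the 8 variables, blue fits only B (and all 8 values in {black, blue, brown, green, grey, pink, teal, yellow} must be used), so B = blue.
The 7 still-open variables together cover exactly {black, brown, green, grey, pink, teal, yellow} — 7 values for 7 variables — and yellow appears only in A's list, so A = yellow.
The 6 still-open variables draw from only 6 values {black, brown, green, grey, pink, teal}, so each is used; only D can be pink, hence D = pink.
C, E, F share exactly the 3 values {black, grey, teal}; by pigeonhole those values go to them, so strike black, grey, teal from G, H.
Determined: A=yellow, B=blue, D=pink. The other variables each still have more than one consistent value. That makes 3.

3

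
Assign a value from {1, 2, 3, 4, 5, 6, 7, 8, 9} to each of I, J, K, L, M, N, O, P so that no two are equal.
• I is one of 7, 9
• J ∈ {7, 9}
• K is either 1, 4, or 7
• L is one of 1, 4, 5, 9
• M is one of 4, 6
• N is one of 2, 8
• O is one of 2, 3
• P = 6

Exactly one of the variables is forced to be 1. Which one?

K

P has just one choice, so P = 6. Eliminate 6 elsewhere: M.
M has just one choice, so M = 4. Strike 4 from K, L.
I and J between them cover only {7, 9} — a naked pair. Remove those values from K, L.
So 1 goes to K.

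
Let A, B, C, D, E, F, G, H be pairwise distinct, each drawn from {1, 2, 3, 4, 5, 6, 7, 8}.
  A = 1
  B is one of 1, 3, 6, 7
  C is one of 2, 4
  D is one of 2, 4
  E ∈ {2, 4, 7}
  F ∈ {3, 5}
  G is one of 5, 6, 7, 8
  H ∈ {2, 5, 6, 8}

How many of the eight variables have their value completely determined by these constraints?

A must be 1 (only option left). Strike 1 from B.
C and D share exactly the 2 values {2, 4}; by pigeonhole those values go to them, so strike 2, 4 from E, H.
E has just one choice, so E = 7. Remove 7 from B, G.
Determined: A=1, E=7. The other variables each still have more than one consistent value. That makes 2.

2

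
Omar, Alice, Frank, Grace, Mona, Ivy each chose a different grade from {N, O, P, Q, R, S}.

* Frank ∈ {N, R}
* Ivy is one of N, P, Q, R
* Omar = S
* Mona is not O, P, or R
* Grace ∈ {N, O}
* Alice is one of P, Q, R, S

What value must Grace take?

Omar must be S (only option left). Strike S from Alice, Mona.
Among the 5 still-open variables, O fits only Grace (and all 5 values in {N, O, P, Q, R} must be used), so Grace = O.

O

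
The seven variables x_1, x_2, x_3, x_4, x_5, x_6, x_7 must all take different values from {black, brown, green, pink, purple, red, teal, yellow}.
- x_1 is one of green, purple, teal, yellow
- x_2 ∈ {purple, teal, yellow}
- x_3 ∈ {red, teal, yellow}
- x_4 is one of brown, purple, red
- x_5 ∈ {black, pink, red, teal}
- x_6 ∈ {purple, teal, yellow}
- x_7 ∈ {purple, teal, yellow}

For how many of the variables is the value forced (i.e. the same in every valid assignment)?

3

x_2, x_6, x_7 between them cover only {purple, teal, yellow} — a naked triple. Remove those values from x_1, x_3, x_4, x_5.
x_1 has just one choice, so x_1 = green.
x_3 must be red (only option left). Strike red from x_4, x_5.
x_4's domain is down to {brown}, so x_4 = brown.
Determined: x_1=green, x_3=red, x_4=brown. The other variables each still have more than one consistent value. That makes 3.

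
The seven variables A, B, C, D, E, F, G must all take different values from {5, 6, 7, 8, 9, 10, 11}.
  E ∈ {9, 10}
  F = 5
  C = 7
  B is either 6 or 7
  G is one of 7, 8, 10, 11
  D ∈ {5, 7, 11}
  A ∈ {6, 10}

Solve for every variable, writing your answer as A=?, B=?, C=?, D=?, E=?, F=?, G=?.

A=10, B=6, C=7, D=11, E=9, F=5, G=8

C has just one choice, so C = 7. Eliminate 7 elsewhere: B, D, G.
That leaves F = 5. So D can't be 5.
B has just one choice, so B = 6. Remove 6 from A.
That leaves D = 11. Eliminate 11 elsewhere: G.
A has just one choice, so A = 10. Remove 10 from E, G.
E's domain is down to {9}, so E = 9.
That leaves G = 8.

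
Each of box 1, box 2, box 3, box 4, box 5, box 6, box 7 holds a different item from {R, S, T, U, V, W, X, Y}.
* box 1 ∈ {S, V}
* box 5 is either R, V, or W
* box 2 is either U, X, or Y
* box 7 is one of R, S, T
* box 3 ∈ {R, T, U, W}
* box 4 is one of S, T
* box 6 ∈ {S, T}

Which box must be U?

The 2 variables box 4 and box 6 are confined to {S, T}, which locks those values in; drop them from box 1, box 3, box 7.
box 1's domain is down to {V}, so box 1 = V. Strike V from box 5.
box 7 must be R (only option left). So box 3, box 5 can't be R.
box 5 has just one choice, so box 5 = W. Remove W from box 3.
So U goes to box 3.

box 3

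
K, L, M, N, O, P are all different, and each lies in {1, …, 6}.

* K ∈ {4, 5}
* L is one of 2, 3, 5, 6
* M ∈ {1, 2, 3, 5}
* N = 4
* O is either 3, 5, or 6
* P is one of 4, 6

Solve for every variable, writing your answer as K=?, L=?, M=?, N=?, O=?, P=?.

K=5, L=2, M=1, N=4, O=3, P=6

N has just one choice, so N = 4. So K, P can't be 4.
P has just one choice, so P = 6. So L, O can't be 6.
K's domain is down to {5}, so K = 5. Strike 5 from L, M, O.
O must be 3 (only option left). Strike 3 from L, M.
L's domain is down to {2}, so L = 2. Remove 2 from M.
M must be 1 (only option left).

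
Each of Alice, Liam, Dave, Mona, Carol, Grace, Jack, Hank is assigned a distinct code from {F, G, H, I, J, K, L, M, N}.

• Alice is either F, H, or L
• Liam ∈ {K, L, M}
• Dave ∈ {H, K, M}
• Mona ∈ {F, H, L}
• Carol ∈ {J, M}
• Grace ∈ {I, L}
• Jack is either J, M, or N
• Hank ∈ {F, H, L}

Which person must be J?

The 8 variables draw from only 8 values {F, H, I, J, K, L, M, N}, so each is used; only Grace can be I, hence Grace = I.
The 7 still-open variables draw from only 7 values {F, H, J, K, L, M, N}, so each is used; only Jack can be N, hence Jack = N.
The 6 still-open variables together cover exactly {F, H, J, K, L, M} — 6 values for 6 variables — and J appears only in Carol's list, so Carol = J.

Carol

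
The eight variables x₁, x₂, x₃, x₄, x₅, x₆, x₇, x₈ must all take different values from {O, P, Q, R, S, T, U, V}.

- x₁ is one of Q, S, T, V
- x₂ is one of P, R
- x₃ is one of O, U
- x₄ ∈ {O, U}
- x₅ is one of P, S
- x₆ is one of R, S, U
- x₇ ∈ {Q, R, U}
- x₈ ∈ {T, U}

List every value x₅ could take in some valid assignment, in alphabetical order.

P, S

The 8 variables draw from only 8 values {O, P, Q, R, S, T, U, V}, so each is used; only x₁ can be V, hence x₁ = V.
Among the 7 still-open variables, Q fits only x₇ (and all 7 values in {O, P, Q, R, S, T, U} must be used), so x₇ = Q.
The 6 still-open variables together cover exactly {O, P, R, S, T, U} — 6 values for 6 variables — and T appears only in x₈'s list, so x₈ = T.
The 2 variables x₃ and x₄ are confined to {O, U}, which locks those values in; drop them from x₆.
No further eliminations apply; x₅ can still be any of P, S.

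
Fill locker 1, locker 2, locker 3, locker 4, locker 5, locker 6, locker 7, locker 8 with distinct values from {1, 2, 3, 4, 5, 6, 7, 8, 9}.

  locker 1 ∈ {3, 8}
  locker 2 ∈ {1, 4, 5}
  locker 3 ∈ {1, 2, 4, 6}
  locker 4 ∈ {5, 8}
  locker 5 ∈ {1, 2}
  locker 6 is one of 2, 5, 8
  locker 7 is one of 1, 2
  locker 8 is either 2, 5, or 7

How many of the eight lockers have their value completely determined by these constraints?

4

The 8 variables draw from only 8 values {1, 2, 3, 4, 5, 6, 7, 8}, so each is used; only locker 1 can be 3, hence locker 1 = 3.
The 7 still-open variables draw from only 7 values {1, 2, 4, 5, 6, 7, 8}, so each is used; only locker 3 can be 6, hence locker 3 = 6.
The 6 still-open variables draw from only 6 values {1, 2, 4, 5, 7, 8}, so each is used; only locker 2 can be 4, hence locker 2 = 4.
The 5 still-open variables draw from only 5 values {1, 2, 5, 7, 8}, so each is used; only locker 8 can be 7, hence locker 8 = 7.
The 2 variables locker 5 and locker 7 are confined to {1, 2}, which locks those values in; drop them from locker 6.
Determined: locker 1=3, locker 2=4, locker 3=6, locker 8=7. The other lockers each still have more than one consistent value. That makes 4.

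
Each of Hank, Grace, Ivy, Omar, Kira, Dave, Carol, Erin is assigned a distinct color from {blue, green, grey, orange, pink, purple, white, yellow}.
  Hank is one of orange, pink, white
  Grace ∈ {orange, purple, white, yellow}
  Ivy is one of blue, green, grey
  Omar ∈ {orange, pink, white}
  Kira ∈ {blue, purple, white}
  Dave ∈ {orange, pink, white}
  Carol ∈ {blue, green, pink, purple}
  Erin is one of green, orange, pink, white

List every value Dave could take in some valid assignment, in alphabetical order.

Among the 8 variables, grey fits only Ivy (and all 8 values in {blue, green, grey, orange, pink, purple, white, yellow} must be used), so Ivy = grey.
The 7 still-open variables together cover exactly {blue, green, orange, pink, purple, white, yellow} — 7 values for 7 variables — and yellow appears only in Grace's list, so Grace = yellow.
Hank, Omar, Dave between them cover only {orange, pink, white} — a naked triple. Remove those values from Kira, Carol, Erin.
Erin must be green (only option left). Eliminate green elsewhere: Carol.
No further eliminations apply; Dave can still be any of orange, pink, white.

orange, pink, white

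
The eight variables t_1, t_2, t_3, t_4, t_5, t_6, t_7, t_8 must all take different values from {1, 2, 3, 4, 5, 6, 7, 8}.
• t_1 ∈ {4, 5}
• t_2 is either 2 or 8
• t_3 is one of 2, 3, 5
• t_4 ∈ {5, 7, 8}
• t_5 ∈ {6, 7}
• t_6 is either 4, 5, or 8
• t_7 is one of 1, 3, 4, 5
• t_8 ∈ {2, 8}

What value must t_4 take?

The 8 variables together cover exactly {1, 2, 3, 4, 5, 6, 7, 8} — 8 values for 8 variables — and 1 appears only in t_7's list, so t_7 = 1.
The 7 still-open variables draw from only 7 values {2, 3, 4, 5, 6, 7, 8}, so each is used; only t_3 can be 3, hence t_3 = 3.
Among the 6 still-open variables, 6 fits only t_5 (and all 6 values in {2, 4, 5, 6, 7, 8} must be used), so t_5 = 6.
Among the 5 still-open variables, 7 fits only t_4 (and all 5 values in {2, 4, 5, 7, 8} must be used), so t_4 = 7.

7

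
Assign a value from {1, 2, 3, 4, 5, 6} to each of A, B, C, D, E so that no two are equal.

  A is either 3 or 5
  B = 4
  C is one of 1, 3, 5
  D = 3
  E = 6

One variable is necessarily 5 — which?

B's domain is down to {4}, so B = 4.
That leaves D = 3. Strike 3 from A, C.
So 5 goes to A.

A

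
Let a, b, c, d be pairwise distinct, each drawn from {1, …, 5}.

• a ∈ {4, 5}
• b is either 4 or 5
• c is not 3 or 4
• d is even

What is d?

2

Among the 4 variables, 1 fits only c (and all 4 values in {1, 2, 4, 5} must be used), so c = 1.
The 3 still-open variables draw from only 3 values {2, 4, 5}, so each is used; only d can be 2, hence d = 2.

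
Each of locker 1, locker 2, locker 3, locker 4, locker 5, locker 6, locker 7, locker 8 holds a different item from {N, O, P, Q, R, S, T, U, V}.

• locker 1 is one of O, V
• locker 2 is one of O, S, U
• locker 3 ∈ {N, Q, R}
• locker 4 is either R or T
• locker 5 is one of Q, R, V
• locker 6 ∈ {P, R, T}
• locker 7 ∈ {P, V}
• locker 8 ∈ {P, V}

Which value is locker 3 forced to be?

N

locker 7 and locker 8 share exactly the 2 values {P, V}; by pigeonhole those values go to them, so strike P, V from locker 1, locker 5, locker 6.
locker 1 must be O (only option left). So locker 2 can't be O.
The 2 variables locker 4 and locker 6 are confined to {R, T}, which locks those values in; drop them from locker 3, locker 5.
That leaves locker 5 = Q. Eliminate Q elsewhere: locker 3.
So locker 3 = N.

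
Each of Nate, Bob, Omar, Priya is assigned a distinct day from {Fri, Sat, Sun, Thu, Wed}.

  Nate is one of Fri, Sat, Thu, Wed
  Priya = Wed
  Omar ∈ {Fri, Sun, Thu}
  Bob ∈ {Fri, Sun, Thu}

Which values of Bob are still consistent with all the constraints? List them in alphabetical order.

Priya must be Wed (only option left). Remove Wed from Nate.
No further eliminations apply; Bob can still be any of Fri, Sun, Thu.

Fri, Sun, Thu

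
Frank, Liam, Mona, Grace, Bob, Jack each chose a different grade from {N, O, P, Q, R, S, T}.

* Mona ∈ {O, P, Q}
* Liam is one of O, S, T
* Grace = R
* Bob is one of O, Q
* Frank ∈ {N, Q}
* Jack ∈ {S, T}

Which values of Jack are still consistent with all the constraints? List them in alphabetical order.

Grace must be R (only option left).
No further eliminations apply; Jack can still be any of S, T.

S, T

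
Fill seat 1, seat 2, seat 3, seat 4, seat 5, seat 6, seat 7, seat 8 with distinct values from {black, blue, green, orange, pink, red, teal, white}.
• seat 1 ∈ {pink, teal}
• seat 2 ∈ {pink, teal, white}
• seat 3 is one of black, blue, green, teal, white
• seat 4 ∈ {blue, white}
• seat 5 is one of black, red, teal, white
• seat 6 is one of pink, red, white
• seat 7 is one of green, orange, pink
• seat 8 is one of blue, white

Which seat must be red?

seat 6

The 8 variables together cover exactly {black, blue, green, orange, pink, red, teal, white} — 8 values for 8 variables — and orange appears only in seat 7's list, so seat 7 = orange.
Among the 7 still-open variables, green fits only seat 3 (and all 7 values in {black, blue, green, pink, red, teal, white} must be used), so seat 3 = green.
The 6 still-open variables together cover exactly {black, blue, pink, red, teal, white} — 6 values for 6 variables — and black appears only in seat 5's list, so seat 5 = black.
Among the 5 still-open variables, red fits only seat 6 (and all 5 values in {blue, pink, red, teal, white} must be used), so seat 6 = red.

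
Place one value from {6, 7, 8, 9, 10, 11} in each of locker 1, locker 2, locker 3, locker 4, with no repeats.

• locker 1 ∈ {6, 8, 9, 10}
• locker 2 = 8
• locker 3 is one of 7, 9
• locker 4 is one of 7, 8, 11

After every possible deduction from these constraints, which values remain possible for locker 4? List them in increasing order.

7, 11

locker 2's domain is down to {8}, so locker 2 = 8. Remove 8 from locker 1, locker 4.
No further eliminations apply; locker 4 can still be any of 7, 11.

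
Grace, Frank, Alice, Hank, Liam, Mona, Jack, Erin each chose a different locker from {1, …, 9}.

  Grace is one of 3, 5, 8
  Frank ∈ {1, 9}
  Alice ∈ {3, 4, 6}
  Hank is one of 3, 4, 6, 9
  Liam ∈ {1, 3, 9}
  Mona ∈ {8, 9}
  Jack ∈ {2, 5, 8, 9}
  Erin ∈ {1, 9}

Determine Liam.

3

The 8 variables together cover exactly {1, 2, 3, 4, 5, 6, 8, 9} — 8 values for 8 variables — and 2 appears only in Jack's list, so Jack = 2.
The 7 still-open variables together cover exactly {1, 3, 4, 5, 6, 8, 9} — 7 values for 7 variables — and 5 appears only in Grace's list, so Grace = 5.
Among the 6 still-open variables, 8 fits only Mona (and all 6 values in {1, 3, 4, 6, 8, 9} must be used), so Mona = 8.
Frank and Erin share exactly the 2 values {1, 9}; by pigeonhole those values go to them, so strike 1, 9 from Hank, Liam.
So Liam = 3.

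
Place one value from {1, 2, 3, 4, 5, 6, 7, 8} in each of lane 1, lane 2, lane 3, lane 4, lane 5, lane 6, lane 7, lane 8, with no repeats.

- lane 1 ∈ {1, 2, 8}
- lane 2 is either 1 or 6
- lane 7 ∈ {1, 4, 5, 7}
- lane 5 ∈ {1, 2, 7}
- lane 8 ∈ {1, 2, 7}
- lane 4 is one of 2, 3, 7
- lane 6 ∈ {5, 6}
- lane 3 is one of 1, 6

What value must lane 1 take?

Among the 8 variables, 3 fits only lane 4 (and all 8 values in {1, 2, 3, 4, 5, 6, 7, 8} must be used), so lane 4 = 3.
Among the 7 still-open variables, 4 fits only lane 7 (and all 7 values in {1, 2, 4, 5, 6, 7, 8} must be used), so lane 7 = 4.
The 6 still-open variables draw from only 6 values {1, 2, 5, 6, 7, 8}, so each is used; only lane 6 can be 5, hence lane 6 = 5.
Among the 5 still-open variables, 8 fits only lane 1 (and all 5 values in {1, 2, 6, 7, 8} must be used), so lane 1 = 8.

8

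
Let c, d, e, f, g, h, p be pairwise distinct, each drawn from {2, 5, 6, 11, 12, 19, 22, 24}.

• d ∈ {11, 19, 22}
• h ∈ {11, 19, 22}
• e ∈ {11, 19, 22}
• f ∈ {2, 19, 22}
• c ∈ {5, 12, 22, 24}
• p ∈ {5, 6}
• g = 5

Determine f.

g's domain is down to {5}, so g = 5. So c, p can't be 5.
p's domain is down to {6}, so p = 6.
d, e, h share exactly the 3 values {11, 19, 22}; by pigeonhole those values go to them, so strike 11, 19, 22 from c, f.
So f = 2.

2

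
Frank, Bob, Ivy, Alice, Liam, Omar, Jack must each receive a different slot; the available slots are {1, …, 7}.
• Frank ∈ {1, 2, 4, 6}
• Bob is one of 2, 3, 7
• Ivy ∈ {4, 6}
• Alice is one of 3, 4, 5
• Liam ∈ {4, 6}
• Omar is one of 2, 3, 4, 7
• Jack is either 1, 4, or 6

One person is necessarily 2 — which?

Frank

Among the 7 variables, 5 fits only Alice (and all 7 values in {1, 2, 3, 4, 5, 6, 7} must be used), so Alice = 5.
The 2 variables Ivy and Liam are confined to {4, 6}, which locks those values in; drop them from Frank, Omar, Jack.
Jack must be 1 (only option left). Strike 1 from Frank.
So 2 goes to Frank.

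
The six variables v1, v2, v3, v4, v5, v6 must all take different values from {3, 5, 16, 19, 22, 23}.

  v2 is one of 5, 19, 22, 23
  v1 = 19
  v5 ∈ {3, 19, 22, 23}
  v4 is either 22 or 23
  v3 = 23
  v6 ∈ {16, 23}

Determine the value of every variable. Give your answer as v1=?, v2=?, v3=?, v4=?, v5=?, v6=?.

v1=19, v2=5, v3=23, v4=22, v5=3, v6=16

v1's domain is down to {19}, so v1 = 19. Eliminate 19 elsewhere: v2, v5.
v3's domain is down to {23}, so v3 = 23. So v2, v4, v5, v6 can't be 23.
That leaves v4 = 22. Remove 22 from v2, v5.
v5 must be 3 (only option left).
v6 has just one choice, so v6 = 16.
v2 must be 5 (only option left).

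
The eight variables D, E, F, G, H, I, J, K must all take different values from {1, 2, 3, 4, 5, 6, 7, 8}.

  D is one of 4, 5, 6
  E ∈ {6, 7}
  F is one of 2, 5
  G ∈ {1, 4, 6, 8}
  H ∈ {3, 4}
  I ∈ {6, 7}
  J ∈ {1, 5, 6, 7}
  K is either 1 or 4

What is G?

8

Among the 8 variables, 2 fits only F (and all 8 values in {1, 2, 3, 4, 5, 6, 7, 8} must be used), so F = 2.
The 7 still-open variables draw from only 7 values {1, 3, 4, 5, 6, 7, 8}, so each is used; only H can be 3, hence H = 3.
The 6 still-open variables together cover exactly {1, 4, 5, 6, 7, 8} — 6 values for 6 variables — and 8 appears only in G's list, so G = 8.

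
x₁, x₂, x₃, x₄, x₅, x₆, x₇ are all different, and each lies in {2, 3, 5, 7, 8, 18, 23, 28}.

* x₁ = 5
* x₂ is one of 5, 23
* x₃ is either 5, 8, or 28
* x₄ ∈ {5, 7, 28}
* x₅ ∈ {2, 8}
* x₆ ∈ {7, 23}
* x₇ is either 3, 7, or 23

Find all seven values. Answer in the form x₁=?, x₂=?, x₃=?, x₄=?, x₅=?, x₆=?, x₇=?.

x₁=5, x₂=23, x₃=8, x₄=28, x₅=2, x₆=7, x₇=3

x₁ must be 5 (only option left). Strike 5 from x₂, x₃, x₄.
x₂'s domain is down to {23}, so x₂ = 23. Strike 23 from x₆, x₇.
x₆ has just one choice, so x₆ = 7. Strike 7 from x₄, x₇.
That leaves x₇ = 3.
x₄ has just one choice, so x₄ = 28. Eliminate 28 elsewhere: x₃.
x₃'s domain is down to {8}, so x₃ = 8. So x₅ can't be 8.
x₅'s domain is down to {2}, so x₅ = 2.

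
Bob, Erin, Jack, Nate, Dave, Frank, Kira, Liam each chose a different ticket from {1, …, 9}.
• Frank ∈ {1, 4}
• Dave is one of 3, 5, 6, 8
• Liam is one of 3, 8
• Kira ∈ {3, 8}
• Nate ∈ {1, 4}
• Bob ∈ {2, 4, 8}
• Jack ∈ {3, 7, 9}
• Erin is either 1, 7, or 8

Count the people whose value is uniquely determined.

3

Nate and Frank share exactly the 2 values {1, 4}; by pigeonhole those values go to them, so strike 1, 4 from Bob, Erin.
Kira and Liam share exactly the 2 values {3, 8}; by pigeonhole those values go to them, so strike 3, 8 from Bob, Erin, Jack, Dave.
Bob has just one choice, so Bob = 2.
Erin has just one choice, so Erin = 7. So Jack can't be 7.
That leaves Jack = 9.
Determined: Bob=2, Erin=7, Jack=9. The other people each still have more than one consistent value. That makes 3.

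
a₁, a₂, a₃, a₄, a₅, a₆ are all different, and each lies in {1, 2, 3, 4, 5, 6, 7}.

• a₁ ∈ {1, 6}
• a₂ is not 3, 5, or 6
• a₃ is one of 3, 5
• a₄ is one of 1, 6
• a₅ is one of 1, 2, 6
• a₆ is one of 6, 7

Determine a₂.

4

a₁ and a₄ share exactly the 2 values {1, 6}; by pigeonhole those values go to them, so strike 1, 6 from a₂, a₅, a₆.
That leaves a₅ = 2. Eliminate 2 elsewhere: a₂.
That leaves a₆ = 7. Strike 7 from a₂.
So a₂ = 4.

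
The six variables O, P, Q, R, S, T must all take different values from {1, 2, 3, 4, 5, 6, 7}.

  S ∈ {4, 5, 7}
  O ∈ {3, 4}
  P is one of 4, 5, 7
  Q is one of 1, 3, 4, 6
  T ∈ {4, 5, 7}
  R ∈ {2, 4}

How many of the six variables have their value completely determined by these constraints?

P, S, T share exactly the 3 values {4, 5, 7}; by pigeonhole those values go to them, so strike 4, 5, 7 from O, Q, R.
O's domain is down to {3}, so O = 3. Eliminate 3 elsewhere: Q.
R's domain is down to {2}, so R = 2.
Determined: O=3, R=2. The other variables each still have more than one consistent value. That makes 2.

2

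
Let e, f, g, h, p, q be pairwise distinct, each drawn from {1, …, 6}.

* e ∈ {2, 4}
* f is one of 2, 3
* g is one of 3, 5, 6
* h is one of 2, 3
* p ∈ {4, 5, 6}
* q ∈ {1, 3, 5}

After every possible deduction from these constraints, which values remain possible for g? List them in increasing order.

5, 6

Among the 6 variables, 1 fits only q (and all 6 values in {1, 2, 3, 4, 5, 6} must be used), so q = 1.
f and h between them cover only {2, 3} — a naked pair. Remove those values from e, g.
e must be 4 (only option left). So p can't be 4.
No further eliminations apply; g can still be any of 5, 6.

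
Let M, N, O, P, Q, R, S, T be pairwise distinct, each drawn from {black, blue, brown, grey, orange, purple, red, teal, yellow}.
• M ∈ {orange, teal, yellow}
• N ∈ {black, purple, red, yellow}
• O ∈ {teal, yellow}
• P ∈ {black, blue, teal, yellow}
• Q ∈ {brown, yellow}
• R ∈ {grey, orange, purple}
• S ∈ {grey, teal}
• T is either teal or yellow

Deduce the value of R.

purple

O and T between them cover only {teal, yellow} — a naked pair. Remove those values from M, N, P, Q, S.
That leaves M = orange. Eliminate orange elsewhere: R.
Q's domain is down to {brown}, so Q = brown.
S must be grey (only option left). Strike grey from R.
So R = purple.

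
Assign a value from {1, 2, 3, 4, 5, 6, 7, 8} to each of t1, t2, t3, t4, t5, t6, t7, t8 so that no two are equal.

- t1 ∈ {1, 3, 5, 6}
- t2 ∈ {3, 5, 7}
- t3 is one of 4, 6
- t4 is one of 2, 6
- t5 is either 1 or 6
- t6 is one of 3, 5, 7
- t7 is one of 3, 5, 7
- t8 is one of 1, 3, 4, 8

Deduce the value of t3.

Among the 8 variables, 2 fits only t4 (and all 8 values in {1, 2, 3, 4, 5, 6, 7, 8} must be used), so t4 = 2.
Among the 7 still-open variables, 8 fits only t8 (and all 7 values in {1, 3, 4, 5, 6, 7, 8} must be used), so t8 = 8.
The 6 still-open variables draw from only 6 values {1, 3, 4, 5, 6, 7}, so each is used; only t3 can be 4, hence t3 = 4.

4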